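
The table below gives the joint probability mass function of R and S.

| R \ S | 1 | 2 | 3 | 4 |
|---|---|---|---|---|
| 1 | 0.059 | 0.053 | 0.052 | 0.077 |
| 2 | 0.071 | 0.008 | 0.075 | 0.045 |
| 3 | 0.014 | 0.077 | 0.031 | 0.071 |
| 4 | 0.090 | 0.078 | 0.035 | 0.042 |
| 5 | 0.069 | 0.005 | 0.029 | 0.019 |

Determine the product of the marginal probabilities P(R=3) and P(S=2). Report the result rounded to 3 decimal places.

0.043

P(R=3) = 0.014 + 0.077 + 0.031 + 0.071 = 0.193.
P(S=2) = 0.053 + 0.008 + 0.077 + 0.078 + 0.005 = 0.221.
Product: 0.193 × 0.221 = 0.043.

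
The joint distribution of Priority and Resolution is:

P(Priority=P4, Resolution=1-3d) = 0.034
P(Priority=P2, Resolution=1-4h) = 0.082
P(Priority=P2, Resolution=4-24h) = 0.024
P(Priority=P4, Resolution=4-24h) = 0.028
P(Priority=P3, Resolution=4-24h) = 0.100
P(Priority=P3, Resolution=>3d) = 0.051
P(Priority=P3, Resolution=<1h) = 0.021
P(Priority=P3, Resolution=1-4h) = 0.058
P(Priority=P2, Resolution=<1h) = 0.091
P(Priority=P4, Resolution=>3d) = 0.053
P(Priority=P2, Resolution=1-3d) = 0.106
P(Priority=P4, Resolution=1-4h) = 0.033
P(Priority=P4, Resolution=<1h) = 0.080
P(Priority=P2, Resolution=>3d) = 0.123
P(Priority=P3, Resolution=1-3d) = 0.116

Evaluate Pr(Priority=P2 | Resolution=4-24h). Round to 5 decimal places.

0.15789

P(Resolution=4-24h) = 0.024 + 0.100 + 0.028 = 0.152.
P(Priority=P2 | Resolution=4-24h) = 0.024/0.152 = 0.15789.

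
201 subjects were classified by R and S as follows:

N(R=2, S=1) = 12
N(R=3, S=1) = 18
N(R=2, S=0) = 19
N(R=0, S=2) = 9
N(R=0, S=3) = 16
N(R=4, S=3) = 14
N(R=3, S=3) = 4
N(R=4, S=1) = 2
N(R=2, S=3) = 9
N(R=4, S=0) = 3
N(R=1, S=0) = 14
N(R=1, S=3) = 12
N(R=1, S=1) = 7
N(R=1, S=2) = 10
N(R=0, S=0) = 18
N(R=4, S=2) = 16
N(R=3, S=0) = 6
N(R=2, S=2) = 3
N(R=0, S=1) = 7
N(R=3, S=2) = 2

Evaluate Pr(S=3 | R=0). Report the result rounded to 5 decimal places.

0.32000

Total with R=0: 18 + 7 + 9 + 16 = 50.
P(S=3 | R=0) = 16/50 = 0.32000.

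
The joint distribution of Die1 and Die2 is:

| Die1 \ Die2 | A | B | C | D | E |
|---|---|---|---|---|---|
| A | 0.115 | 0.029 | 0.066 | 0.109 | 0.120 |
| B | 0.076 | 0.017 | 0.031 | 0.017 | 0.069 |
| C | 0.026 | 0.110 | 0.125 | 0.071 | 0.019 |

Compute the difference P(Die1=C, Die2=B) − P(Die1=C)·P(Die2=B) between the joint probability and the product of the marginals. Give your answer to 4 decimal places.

0.0552

P(Die1=C) = 0.026 + 0.110 + 0.125 + 0.071 + 0.019 = 0.351.
P(Die2=B) = 0.029 + 0.017 + 0.110 = 0.156.
P(Die1=C, Die2=B) − P(Die1=C)P(Die2=B) = 0.110 − 0.351×0.156 = 0.0552.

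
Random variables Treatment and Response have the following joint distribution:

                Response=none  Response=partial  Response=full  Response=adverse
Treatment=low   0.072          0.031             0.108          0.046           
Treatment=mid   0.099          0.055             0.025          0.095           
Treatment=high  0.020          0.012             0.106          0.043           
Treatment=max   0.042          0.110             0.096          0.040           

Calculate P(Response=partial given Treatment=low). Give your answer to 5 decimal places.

P(Treatment=low) = 0.072 + 0.031 + 0.108 + 0.046 = 0.257.
P(Response=partial | Treatment=low) = 0.031/0.257 = 0.12062.

0.12062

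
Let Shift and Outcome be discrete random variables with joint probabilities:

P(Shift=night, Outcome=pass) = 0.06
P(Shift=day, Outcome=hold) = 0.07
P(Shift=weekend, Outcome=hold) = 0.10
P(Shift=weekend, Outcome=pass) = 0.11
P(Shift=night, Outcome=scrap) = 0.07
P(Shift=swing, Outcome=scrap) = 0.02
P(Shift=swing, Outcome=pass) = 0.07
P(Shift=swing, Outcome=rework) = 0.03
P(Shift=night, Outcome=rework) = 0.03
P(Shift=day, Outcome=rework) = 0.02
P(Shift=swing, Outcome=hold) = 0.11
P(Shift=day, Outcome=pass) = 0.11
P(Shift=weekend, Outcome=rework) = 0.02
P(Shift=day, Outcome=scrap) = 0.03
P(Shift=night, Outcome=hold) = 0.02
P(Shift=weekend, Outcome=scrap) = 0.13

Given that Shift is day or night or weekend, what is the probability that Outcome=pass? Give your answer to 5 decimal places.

0.36364

P(Shift=day) = 0.11 + 0.02 + 0.03 + 0.07 = 0.23.
P(Shift=night) = 0.06 + 0.03 + 0.07 + 0.02 = 0.18.
P(Shift=weekend) = 0.11 + 0.02 + 0.13 + 0.10 = 0.36.
P(Shift ∈ {day, night, weekend}) = 0.23 + 0.18 + 0.36 = 0.77; P(Outcome=pass, Shift ∈ {day, night, weekend}) = 0.11 + 0.06 + 0.11 = 0.28.
P(Outcome=pass | Shift ∈ {day, night, weekend}) = 0.28/0.77 = 0.36364.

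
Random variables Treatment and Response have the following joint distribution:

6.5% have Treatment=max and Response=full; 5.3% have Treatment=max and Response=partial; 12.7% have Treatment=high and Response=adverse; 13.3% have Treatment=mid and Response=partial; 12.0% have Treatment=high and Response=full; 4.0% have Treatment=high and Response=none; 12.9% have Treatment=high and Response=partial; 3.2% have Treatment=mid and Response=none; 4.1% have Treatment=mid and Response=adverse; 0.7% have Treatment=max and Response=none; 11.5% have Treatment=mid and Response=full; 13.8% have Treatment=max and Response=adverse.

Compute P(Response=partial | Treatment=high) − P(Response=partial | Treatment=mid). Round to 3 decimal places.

P(Treatment=high) = 0.040 + 0.129 + 0.120 + 0.127 = 0.416; P(Response=partial | Treatment=high) = 0.129/0.416 = 0.3101.
P(Treatment=mid) = 0.032 + 0.133 + 0.115 + 0.041 = 0.321; P(Response=partial | Treatment=mid) = 0.133/0.321 = 0.4143.
Difference = -0.104.

-0.104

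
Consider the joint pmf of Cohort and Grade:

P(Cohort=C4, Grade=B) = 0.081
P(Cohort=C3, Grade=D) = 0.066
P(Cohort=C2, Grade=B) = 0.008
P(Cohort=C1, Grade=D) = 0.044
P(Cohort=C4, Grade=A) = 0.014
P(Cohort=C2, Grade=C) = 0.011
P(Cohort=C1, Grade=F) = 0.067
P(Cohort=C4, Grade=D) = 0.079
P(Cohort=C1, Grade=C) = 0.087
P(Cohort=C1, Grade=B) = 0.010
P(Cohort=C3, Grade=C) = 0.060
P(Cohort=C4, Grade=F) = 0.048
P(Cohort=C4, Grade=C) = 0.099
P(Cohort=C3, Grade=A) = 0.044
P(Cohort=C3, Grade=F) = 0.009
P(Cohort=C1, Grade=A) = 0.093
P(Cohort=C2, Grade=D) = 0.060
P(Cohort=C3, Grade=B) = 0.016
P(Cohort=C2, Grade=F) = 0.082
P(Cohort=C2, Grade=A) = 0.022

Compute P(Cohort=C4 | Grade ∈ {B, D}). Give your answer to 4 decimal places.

P(Grade=B) = 0.010 + 0.008 + 0.016 + 0.081 = 0.115.
P(Grade=D) = 0.044 + 0.060 + 0.066 + 0.079 = 0.249.
P(Grade ∈ {B, D}) = 0.115 + 0.249 = 0.364; P(Cohort=C4, Grade ∈ {B, D}) = 0.081 + 0.079 = 0.160.
P(Cohort=C4 | Grade ∈ {B, D}) = 0.160/0.364 = 0.4396.

0.4396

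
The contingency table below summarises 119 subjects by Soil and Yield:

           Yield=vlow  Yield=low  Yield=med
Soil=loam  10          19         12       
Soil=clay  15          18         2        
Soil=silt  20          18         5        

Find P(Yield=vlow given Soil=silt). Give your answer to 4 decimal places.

Total with Soil=silt: 20 + 18 + 5 = 43.
P(Yield=vlow | Soil=silt) = 20/43 = 0.4651.

0.4651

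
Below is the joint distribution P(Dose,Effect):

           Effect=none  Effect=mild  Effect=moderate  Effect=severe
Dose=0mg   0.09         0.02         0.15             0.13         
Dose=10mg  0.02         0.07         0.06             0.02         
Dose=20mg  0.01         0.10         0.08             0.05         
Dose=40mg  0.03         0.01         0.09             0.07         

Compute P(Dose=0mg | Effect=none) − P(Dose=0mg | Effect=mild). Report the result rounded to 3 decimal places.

0.500

P(Effect=none) = 0.09 + 0.02 + 0.01 + 0.03 = 0.15; P(Dose=0mg | Effect=none) = 0.09/0.15 = 0.6000.
P(Effect=mild) = 0.02 + 0.07 + 0.10 + 0.01 = 0.20; P(Dose=0mg | Effect=mild) = 0.02/0.20 = 0.1000.
Difference = 0.500.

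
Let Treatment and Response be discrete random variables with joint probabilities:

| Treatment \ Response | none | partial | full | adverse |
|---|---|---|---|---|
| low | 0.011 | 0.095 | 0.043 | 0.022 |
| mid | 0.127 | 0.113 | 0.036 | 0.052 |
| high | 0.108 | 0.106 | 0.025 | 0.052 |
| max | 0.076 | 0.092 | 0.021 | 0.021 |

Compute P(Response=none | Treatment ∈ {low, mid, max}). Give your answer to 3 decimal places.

P(Treatment=low) = 0.011 + 0.095 + 0.043 + 0.022 = 0.171.
P(Treatment=mid) = 0.127 + 0.113 + 0.036 + 0.052 = 0.328.
P(Treatment=max) = 0.076 + 0.092 + 0.021 + 0.021 = 0.210.
P(Treatment ∈ {low, mid, max}) = 0.171 + 0.328 + 0.210 = 0.709; P(Response=none, Treatment ∈ {low, mid, max}) = 0.011 + 0.127 + 0.076 = 0.214.
P(Response=none | Treatment ∈ {low, mid, max}) = 0.214/0.709 = 0.302.

0.302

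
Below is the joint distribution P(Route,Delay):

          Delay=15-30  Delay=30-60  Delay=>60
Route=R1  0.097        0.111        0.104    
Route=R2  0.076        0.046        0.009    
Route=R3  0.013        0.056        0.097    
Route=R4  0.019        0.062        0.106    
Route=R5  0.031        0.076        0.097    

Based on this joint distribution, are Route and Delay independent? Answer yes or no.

no

P(Route=R2) = 0.131 and P(Delay=>60) = 0.413, so their product is 0.05410, but P(Route=R2, Delay=>60) = 0.009. Since these differ, Route and Delay are not independent.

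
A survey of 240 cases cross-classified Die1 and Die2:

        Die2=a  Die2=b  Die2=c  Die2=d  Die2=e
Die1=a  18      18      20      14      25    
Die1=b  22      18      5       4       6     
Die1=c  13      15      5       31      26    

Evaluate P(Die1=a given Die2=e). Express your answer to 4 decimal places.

0.4386

Total with Die2=e: 25 + 6 + 26 = 57.
P(Die1=a | Die2=e) = 25/57 = 0.4386.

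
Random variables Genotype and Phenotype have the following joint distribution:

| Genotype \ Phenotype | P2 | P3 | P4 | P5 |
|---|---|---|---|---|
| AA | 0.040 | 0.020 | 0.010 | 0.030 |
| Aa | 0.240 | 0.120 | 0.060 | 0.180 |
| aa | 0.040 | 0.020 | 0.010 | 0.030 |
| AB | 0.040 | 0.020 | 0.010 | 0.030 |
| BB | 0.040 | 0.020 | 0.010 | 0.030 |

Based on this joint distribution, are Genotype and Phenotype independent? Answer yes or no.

Every cell satisfies P(Genotype,Phenotype) = P(Genotype)·P(Phenotype). For instance P(Genotype=AA) = 0.100, P(Phenotype=P5) = 0.300, and 0.100×0.300 = 0.030 matches the joint entry. So Genotype and Phenotype are independent.

yes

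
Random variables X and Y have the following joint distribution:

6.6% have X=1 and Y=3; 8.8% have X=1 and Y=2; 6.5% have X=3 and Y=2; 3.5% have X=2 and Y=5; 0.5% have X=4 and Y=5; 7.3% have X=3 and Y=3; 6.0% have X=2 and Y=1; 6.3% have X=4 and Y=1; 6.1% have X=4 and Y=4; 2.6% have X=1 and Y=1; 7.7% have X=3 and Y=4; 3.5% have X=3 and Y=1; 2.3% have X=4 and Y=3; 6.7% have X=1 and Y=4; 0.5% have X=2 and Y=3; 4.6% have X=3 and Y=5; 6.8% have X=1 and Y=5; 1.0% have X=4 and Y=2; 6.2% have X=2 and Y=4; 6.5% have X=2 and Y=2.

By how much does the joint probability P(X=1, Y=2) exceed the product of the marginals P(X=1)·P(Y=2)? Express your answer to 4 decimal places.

P(X=1) = 0.026 + 0.088 + 0.066 + 0.067 + 0.068 = 0.315.
P(Y=2) = 0.088 + 0.065 + 0.065 + 0.010 = 0.228.
P(X=1, Y=2) − P(X=1)P(Y=2) = 0.088 − 0.315×0.228 = 0.0162.

0.0162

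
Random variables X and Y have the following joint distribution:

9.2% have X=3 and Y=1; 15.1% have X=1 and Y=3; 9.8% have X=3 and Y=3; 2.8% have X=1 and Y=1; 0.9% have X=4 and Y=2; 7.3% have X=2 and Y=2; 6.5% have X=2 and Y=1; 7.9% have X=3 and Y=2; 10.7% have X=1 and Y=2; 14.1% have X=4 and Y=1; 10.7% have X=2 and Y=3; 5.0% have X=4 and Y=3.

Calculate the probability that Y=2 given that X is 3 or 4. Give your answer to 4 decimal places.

0.1876

P(X=3) = 0.092 + 0.079 + 0.098 = 0.269.
P(X=4) = 0.141 + 0.009 + 0.050 = 0.200.
P(X ∈ {3, 4}) = 0.269 + 0.200 = 0.469; P(Y=2, X ∈ {3, 4}) = 0.079 + 0.009 = 0.088.
P(Y=2 | X ∈ {3, 4}) = 0.088/0.469 = 0.1876.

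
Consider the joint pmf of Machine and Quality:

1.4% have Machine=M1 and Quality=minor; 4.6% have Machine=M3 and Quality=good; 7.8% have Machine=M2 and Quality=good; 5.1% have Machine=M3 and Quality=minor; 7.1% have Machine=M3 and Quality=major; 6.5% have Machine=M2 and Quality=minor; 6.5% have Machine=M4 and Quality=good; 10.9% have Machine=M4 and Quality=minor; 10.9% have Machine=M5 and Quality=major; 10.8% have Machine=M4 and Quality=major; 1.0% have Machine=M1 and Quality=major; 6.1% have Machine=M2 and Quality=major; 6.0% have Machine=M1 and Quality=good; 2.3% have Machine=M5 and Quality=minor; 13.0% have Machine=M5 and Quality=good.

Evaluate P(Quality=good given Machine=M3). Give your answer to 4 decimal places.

P(Machine=M3) = 0.046 + 0.051 + 0.071 = 0.168.
P(Quality=good | Machine=M3) = 0.046/0.168 = 0.2738.

0.2738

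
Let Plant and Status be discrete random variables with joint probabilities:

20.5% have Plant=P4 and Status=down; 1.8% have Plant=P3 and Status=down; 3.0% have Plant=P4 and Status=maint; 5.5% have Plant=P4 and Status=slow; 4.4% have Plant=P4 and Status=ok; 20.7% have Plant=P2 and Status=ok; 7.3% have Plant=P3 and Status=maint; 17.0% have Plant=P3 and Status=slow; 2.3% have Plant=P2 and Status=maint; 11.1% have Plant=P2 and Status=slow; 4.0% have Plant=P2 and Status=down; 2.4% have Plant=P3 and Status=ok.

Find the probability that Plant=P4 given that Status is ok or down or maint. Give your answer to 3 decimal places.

P(Status=ok) = 0.207 + 0.024 + 0.044 = 0.275.
P(Status=down) = 0.040 + 0.018 + 0.205 = 0.263.
P(Status=maint) = 0.023 + 0.073 + 0.030 = 0.126.
P(Status ∈ {ok, down, maint}) = 0.275 + 0.263 + 0.126 = 0.664; P(Plant=P4, Status ∈ {ok, down, maint}) = 0.044 + 0.205 + 0.030 = 0.279.
P(Plant=P4 | Status ∈ {ok, down, maint}) = 0.279/0.664 = 0.420.

0.420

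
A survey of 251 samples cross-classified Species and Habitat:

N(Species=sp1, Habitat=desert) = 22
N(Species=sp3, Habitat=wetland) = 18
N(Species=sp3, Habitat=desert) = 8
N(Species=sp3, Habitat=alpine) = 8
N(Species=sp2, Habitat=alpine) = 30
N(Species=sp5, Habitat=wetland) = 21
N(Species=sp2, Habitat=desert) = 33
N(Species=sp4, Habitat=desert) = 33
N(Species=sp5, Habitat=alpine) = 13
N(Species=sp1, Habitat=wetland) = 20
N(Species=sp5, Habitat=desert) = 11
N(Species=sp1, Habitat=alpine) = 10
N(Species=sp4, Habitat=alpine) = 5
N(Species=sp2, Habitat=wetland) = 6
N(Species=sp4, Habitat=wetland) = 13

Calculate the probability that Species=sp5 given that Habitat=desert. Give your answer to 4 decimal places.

0.1028

Total with Habitat=desert: 22 + 33 + 8 + 33 + 11 = 107.
P(Species=sp5 | Habitat=desert) = 11/107 = 0.1028.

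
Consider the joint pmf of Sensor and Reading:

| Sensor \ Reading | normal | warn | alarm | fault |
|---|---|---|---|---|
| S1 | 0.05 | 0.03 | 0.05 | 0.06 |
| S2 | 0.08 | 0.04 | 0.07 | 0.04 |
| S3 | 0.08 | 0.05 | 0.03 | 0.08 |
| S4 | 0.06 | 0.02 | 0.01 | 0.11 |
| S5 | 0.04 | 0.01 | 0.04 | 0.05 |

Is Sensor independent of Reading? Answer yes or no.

P(Sensor=S4) = 0.20 and P(Reading=fault) = 0.34, so their product is 0.0680, but P(Sensor=S4, Reading=fault) = 0.11. Since these differ, Sensor and Reading are not independent.

no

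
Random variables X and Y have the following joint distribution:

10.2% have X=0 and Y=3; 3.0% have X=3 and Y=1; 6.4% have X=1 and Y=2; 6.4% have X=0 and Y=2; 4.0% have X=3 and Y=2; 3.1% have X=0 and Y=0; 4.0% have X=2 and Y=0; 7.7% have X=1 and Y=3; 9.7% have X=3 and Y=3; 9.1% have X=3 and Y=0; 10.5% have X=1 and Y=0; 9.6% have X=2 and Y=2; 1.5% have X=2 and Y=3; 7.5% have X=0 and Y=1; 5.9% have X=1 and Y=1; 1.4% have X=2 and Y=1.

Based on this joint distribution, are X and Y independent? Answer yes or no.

no

P(X=2) = 0.165 and P(Y=2) = 0.264, so their product is 0.04356, but P(X=2, Y=2) = 0.096. Since these differ, X and Y are not independent.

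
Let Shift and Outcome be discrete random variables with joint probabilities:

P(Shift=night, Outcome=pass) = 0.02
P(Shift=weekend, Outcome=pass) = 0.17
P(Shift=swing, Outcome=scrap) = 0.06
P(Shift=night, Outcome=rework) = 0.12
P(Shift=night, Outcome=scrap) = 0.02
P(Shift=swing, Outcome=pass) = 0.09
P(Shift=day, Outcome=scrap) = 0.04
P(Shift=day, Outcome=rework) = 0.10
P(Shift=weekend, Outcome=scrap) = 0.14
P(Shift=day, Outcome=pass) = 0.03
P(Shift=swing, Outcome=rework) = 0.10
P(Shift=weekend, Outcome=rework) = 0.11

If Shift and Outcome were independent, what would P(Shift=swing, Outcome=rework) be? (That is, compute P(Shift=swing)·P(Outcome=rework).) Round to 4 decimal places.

0.1075

P(Shift=swing) = 0.09 + 0.10 + 0.06 = 0.25.
P(Outcome=rework) = 0.10 + 0.10 + 0.12 + 0.11 = 0.43.
Product: 0.25 × 0.43 = 0.1075.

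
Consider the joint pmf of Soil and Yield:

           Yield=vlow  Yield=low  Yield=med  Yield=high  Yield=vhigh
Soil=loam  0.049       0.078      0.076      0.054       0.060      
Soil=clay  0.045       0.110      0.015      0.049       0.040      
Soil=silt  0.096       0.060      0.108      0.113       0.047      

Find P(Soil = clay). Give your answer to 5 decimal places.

0.25900

P(Soil=clay) = 0.045 + 0.110 + 0.015 + 0.049 + 0.040 = 0.259.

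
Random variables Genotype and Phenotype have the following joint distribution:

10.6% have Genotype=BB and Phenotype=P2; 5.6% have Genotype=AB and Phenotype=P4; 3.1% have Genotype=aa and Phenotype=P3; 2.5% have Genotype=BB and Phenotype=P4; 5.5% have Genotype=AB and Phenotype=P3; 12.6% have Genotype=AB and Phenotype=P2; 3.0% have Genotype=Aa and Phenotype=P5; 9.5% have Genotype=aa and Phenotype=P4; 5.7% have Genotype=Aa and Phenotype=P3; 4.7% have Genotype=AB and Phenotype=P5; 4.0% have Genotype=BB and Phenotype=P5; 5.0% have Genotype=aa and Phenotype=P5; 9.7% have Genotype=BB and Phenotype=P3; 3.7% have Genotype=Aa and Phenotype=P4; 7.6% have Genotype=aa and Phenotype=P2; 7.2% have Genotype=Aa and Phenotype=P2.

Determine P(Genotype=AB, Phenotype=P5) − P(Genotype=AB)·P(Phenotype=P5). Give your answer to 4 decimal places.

-0.0004

P(Genotype=AB) = 0.126 + 0.055 + 0.056 + 0.047 = 0.284.
P(Phenotype=P5) = 0.030 + 0.050 + 0.047 + 0.040 = 0.167.
P(Genotype=AB, Phenotype=P5) − P(Genotype=AB)P(Phenotype=P5) = 0.047 − 0.284×0.167 = -0.0004.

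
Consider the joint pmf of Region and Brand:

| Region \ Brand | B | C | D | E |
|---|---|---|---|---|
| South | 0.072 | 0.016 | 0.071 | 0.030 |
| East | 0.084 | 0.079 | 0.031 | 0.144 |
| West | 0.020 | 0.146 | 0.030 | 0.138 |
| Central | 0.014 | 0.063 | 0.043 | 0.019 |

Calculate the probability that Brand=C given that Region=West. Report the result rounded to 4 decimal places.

P(Region=West) = 0.020 + 0.146 + 0.030 + 0.138 = 0.334.
P(Brand=C | Region=West) = 0.146/0.334 = 0.4371.

0.4371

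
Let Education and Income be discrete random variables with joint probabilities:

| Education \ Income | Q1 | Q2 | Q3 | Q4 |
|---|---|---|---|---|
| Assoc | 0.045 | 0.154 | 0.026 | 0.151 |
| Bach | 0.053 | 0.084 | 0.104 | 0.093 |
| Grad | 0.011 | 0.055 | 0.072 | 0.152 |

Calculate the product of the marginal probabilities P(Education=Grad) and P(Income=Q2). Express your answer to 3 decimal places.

0.085

P(Education=Grad) = 0.011 + 0.055 + 0.072 + 0.152 = 0.290.
P(Income=Q2) = 0.154 + 0.084 + 0.055 = 0.293.
Product: 0.290 × 0.293 = 0.085.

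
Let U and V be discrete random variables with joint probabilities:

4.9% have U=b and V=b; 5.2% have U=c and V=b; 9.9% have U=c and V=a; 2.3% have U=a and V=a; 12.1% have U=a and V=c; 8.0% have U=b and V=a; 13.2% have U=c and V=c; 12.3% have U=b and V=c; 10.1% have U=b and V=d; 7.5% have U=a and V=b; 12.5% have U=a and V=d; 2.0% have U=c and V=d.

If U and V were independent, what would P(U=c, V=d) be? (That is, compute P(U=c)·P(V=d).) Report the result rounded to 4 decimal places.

0.0745

P(U=c) = 0.099 + 0.052 + 0.132 + 0.020 = 0.303.
P(V=d) = 0.125 + 0.101 + 0.020 = 0.246.
Product: 0.303 × 0.246 = 0.0745.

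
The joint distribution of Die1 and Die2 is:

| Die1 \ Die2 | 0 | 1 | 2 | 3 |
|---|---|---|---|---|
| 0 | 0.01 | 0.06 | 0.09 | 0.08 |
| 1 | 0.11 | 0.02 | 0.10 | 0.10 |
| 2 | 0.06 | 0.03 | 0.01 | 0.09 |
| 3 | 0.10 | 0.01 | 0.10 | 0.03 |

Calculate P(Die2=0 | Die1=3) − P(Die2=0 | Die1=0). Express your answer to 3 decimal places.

0.375

P(Die1=3) = 0.10 + 0.01 + 0.10 + 0.03 = 0.24; P(Die2=0 | Die1=3) = 0.10/0.24 = 0.4167.
P(Die1=0) = 0.01 + 0.06 + 0.09 + 0.08 = 0.24; P(Die2=0 | Die1=0) = 0.01/0.24 = 0.0417.
Difference = 0.375.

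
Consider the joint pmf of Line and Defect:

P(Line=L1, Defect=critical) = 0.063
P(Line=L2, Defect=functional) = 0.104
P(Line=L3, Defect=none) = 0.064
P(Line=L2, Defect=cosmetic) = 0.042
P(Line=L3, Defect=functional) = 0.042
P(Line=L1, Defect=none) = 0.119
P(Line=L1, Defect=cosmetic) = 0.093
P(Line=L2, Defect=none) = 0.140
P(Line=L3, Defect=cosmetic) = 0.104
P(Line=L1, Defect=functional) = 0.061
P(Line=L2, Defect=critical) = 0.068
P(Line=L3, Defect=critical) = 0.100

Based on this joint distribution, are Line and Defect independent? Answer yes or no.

no

P(Line=L2) = 0.354 and P(Defect=cosmetic) = 0.239, so their product is 0.08461, but P(Line=L2, Defect=cosmetic) = 0.042. Since these differ, Line and Defect are not independent.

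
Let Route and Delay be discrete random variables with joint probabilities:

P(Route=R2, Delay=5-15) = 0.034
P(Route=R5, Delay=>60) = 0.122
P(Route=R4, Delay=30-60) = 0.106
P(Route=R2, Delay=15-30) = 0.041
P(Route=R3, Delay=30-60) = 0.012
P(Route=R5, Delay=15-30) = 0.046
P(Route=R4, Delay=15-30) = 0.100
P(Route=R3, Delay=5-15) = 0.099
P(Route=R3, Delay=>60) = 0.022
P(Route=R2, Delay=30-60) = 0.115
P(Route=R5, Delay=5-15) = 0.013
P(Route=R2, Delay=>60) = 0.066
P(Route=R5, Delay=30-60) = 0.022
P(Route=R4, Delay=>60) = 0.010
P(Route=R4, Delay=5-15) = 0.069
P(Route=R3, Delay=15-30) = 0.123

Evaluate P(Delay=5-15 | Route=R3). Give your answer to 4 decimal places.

P(Route=R3) = 0.099 + 0.123 + 0.012 + 0.022 = 0.256.
P(Delay=5-15 | Route=R3) = 0.099/0.256 = 0.3867.

0.3867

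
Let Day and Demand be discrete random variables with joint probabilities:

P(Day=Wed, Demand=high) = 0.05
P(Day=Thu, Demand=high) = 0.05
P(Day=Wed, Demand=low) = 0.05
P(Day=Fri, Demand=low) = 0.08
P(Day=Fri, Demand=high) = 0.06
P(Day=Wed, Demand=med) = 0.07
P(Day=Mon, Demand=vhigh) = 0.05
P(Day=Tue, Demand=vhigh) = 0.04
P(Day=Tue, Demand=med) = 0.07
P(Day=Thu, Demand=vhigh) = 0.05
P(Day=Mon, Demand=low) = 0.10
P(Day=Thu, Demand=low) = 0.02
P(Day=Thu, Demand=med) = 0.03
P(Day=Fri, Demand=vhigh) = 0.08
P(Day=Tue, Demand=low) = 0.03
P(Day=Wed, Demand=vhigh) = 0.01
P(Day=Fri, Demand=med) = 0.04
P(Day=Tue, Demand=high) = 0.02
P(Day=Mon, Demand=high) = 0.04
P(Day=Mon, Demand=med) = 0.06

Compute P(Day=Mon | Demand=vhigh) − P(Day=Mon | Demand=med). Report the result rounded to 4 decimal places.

-0.0048

P(Demand=vhigh) = 0.05 + 0.04 + 0.01 + 0.05 + 0.08 = 0.23; P(Day=Mon | Demand=vhigh) = 0.05/0.23 = 0.21739.
P(Demand=med) = 0.06 + 0.07 + 0.07 + 0.03 + 0.04 = 0.27; P(Day=Mon | Demand=med) = 0.06/0.27 = 0.22222.
Difference = -0.0048.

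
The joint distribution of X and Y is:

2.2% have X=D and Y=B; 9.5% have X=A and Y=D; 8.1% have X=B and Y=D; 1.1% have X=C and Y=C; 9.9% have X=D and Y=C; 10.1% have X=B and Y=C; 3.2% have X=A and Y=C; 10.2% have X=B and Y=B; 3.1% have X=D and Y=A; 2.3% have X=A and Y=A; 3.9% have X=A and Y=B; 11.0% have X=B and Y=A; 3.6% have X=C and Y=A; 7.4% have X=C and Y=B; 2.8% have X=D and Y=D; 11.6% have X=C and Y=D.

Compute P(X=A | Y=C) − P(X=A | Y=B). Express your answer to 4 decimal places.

-0.0329

P(Y=C) = 0.032 + 0.101 + 0.011 + 0.099 = 0.243; P(X=A | Y=C) = 0.032/0.243 = 0.13169.
P(Y=B) = 0.039 + 0.102 + 0.074 + 0.022 = 0.237; P(X=A | Y=B) = 0.039/0.237 = 0.16456.
Difference = -0.0329.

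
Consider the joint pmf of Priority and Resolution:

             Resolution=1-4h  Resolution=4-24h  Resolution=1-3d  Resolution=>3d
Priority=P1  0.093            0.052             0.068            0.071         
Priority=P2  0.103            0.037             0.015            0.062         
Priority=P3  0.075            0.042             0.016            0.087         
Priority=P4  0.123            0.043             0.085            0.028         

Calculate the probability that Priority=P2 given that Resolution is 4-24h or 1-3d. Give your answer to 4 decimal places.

0.1453

P(Resolution=4-24h) = 0.052 + 0.037 + 0.042 + 0.043 = 0.174.
P(Resolution=1-3d) = 0.068 + 0.015 + 0.016 + 0.085 = 0.184.
P(Resolution ∈ {4-24h, 1-3d}) = 0.174 + 0.184 = 0.358; P(Priority=P2, Resolution ∈ {4-24h, 1-3d}) = 0.037 + 0.015 = 0.052.
P(Priority=P2 | Resolution ∈ {4-24h, 1-3d}) = 0.052/0.358 = 0.1453.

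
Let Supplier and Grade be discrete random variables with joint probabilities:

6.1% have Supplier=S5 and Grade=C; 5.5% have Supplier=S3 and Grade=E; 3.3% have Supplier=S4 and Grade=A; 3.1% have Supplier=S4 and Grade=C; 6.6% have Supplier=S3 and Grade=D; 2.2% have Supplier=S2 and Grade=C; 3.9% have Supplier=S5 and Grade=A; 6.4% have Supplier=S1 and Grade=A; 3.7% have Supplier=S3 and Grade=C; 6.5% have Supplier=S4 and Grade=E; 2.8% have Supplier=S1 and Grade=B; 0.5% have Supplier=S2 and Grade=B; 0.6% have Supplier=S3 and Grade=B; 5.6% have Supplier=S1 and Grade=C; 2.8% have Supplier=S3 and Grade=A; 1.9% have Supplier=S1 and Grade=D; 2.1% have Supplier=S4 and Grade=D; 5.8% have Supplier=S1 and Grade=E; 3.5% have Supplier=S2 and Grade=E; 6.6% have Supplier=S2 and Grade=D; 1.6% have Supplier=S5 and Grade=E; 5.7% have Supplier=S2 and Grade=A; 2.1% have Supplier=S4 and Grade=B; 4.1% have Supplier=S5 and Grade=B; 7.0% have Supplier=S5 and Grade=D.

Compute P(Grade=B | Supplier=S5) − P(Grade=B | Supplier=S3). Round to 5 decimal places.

P(Supplier=S5) = 0.039 + 0.041 + 0.061 + 0.070 + 0.016 = 0.227; P(Grade=B | Supplier=S5) = 0.041/0.227 = 0.180617.
P(Supplier=S3) = 0.028 + 0.006 + 0.037 + 0.066 + 0.055 = 0.192; P(Grade=B | Supplier=S3) = 0.006/0.192 = 0.031250.
Difference = 0.14937.

0.14937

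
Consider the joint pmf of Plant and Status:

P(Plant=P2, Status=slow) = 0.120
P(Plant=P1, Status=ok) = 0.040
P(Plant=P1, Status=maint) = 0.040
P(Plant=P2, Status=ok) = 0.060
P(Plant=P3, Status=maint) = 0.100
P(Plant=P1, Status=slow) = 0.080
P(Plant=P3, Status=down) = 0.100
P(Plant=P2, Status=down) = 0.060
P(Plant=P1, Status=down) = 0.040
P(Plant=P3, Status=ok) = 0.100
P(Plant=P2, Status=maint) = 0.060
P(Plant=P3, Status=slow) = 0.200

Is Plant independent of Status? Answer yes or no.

Every cell satisfies P(Plant,Status) = P(Plant)·P(Status). For instance P(Plant=P2) = 0.300, P(Status=ok) = 0.200, and 0.300×0.200 = 0.060 matches the joint entry. So Plant and Status are independent.

yes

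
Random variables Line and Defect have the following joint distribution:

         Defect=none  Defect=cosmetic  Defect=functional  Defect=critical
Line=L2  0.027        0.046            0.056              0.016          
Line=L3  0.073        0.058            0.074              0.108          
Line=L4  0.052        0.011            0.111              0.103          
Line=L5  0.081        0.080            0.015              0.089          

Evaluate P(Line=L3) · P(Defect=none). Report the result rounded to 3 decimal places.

0.073

P(Line=L3) = 0.073 + 0.058 + 0.074 + 0.108 = 0.313.
P(Defect=none) = 0.027 + 0.073 + 0.052 + 0.081 = 0.233.
Product: 0.313 × 0.233 = 0.073.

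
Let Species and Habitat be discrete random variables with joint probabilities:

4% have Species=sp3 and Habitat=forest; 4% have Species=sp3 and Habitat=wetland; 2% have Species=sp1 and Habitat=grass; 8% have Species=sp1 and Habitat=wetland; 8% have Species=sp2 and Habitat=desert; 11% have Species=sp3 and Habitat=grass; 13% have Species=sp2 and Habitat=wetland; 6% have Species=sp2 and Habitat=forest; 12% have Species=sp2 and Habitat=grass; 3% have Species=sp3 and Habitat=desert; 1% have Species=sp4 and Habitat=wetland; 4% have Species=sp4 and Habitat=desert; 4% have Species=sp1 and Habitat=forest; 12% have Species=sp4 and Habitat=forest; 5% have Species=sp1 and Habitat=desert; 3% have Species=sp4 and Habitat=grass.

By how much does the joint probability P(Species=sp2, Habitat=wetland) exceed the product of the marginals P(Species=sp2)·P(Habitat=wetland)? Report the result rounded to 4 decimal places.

0.0286

P(Species=sp2) = 0.06 + 0.12 + 0.13 + 0.08 = 0.39.
P(Habitat=wetland) = 0.08 + 0.13 + 0.04 + 0.01 = 0.26.
P(Species=sp2, Habitat=wetland) − P(Species=sp2)P(Habitat=wetland) = 0.13 − 0.39×0.26 = 0.0286.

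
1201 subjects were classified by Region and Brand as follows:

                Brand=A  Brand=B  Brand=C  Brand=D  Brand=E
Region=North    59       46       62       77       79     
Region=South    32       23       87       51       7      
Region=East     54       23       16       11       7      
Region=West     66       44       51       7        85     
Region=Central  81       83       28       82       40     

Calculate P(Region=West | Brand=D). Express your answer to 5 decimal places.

Total with Brand=D: 77 + 51 + 11 + 7 + 82 = 228.
P(Region=West | Brand=D) = 7/228 = 0.03070.

0.03070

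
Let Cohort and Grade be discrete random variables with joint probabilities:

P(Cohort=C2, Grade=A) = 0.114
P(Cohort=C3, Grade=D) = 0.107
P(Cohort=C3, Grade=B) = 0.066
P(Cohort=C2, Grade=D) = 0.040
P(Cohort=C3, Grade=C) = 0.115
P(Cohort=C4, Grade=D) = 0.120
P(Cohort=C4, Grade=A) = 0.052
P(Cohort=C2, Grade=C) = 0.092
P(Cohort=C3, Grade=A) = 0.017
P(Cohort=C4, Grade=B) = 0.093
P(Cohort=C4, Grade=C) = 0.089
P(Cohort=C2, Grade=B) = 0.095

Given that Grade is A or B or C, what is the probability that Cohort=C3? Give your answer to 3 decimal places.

0.270

P(Grade=A) = 0.114 + 0.017 + 0.052 = 0.183.
P(Grade=B) = 0.095 + 0.066 + 0.093 = 0.254.
P(Grade=C) = 0.092 + 0.115 + 0.089 = 0.296.
P(Grade ∈ {A, B, C}) = 0.183 + 0.254 + 0.296 = 0.733; P(Cohort=C3, Grade ∈ {A, B, C}) = 0.017 + 0.066 + 0.115 = 0.198.
P(Cohort=C3 | Grade ∈ {A, B, C}) = 0.198/0.733 = 0.270.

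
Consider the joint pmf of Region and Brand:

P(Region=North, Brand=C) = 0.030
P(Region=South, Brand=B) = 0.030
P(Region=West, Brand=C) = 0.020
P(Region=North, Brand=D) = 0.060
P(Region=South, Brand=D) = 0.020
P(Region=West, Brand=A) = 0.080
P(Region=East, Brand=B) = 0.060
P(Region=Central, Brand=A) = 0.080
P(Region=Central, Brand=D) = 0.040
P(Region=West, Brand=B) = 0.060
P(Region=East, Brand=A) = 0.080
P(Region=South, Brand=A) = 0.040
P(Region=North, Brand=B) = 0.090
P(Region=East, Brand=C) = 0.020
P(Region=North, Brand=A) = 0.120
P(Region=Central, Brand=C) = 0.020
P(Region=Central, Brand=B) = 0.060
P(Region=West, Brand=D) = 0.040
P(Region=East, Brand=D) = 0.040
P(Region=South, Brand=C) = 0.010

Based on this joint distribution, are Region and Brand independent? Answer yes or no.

yes

Every cell satisfies P(Region,Brand) = P(Region)·P(Brand). For instance P(Region=South) = 0.100, P(Brand=B) = 0.300, and 0.100×0.300 = 0.030 matches the joint entry. So Region and Brand are independent.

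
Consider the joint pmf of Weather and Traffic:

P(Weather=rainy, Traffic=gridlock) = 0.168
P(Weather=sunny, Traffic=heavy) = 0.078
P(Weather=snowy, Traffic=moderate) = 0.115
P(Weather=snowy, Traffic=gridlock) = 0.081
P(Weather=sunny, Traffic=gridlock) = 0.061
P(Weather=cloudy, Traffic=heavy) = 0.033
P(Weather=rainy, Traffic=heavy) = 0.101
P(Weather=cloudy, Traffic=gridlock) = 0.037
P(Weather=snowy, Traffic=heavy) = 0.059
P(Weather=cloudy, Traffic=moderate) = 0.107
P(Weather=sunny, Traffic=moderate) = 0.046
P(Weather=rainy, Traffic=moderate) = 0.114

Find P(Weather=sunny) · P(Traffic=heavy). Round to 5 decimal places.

0.05014

P(Weather=sunny) = 0.046 + 0.078 + 0.061 = 0.185.
P(Traffic=heavy) = 0.078 + 0.033 + 0.101 + 0.059 = 0.271.
Product: 0.185 × 0.271 = 0.05014.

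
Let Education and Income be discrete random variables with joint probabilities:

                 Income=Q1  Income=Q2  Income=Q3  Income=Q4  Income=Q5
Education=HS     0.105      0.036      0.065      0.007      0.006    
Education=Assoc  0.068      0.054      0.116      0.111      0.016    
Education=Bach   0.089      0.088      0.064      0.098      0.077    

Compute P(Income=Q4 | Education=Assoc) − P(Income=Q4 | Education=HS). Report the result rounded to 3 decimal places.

P(Education=Assoc) = 0.068 + 0.054 + 0.116 + 0.111 + 0.016 = 0.365; P(Income=Q4 | Education=Assoc) = 0.111/0.365 = 0.3041.
P(Education=HS) = 0.105 + 0.036 + 0.065 + 0.007 + 0.006 = 0.219; P(Income=Q4 | Education=HS) = 0.007/0.219 = 0.0320.
Difference = 0.272.

0.272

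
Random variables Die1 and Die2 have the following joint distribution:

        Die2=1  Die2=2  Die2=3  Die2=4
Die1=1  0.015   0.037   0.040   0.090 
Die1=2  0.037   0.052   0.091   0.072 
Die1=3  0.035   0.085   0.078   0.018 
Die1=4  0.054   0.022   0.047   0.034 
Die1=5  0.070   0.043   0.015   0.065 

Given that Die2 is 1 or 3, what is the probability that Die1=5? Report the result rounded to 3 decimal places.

0.176

P(Die2=1) = 0.015 + 0.037 + 0.035 + 0.054 + 0.070 = 0.211.
P(Die2=3) = 0.040 + 0.091 + 0.078 + 0.047 + 0.015 = 0.271.
P(Die2 ∈ {1, 3}) = 0.211 + 0.271 = 0.482; P(Die1=5, Die2 ∈ {1, 3}) = 0.070 + 0.015 = 0.085.
P(Die1=5 | Die2 ∈ {1, 3}) = 0.085/0.482 = 0.176.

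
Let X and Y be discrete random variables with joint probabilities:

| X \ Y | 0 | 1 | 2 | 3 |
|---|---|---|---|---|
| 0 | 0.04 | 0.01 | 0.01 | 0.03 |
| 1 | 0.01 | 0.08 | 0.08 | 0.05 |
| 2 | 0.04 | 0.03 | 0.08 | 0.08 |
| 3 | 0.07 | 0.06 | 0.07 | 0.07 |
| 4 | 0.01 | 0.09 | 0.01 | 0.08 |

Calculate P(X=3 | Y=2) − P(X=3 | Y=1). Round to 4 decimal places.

0.0578

P(Y=2) = 0.01 + 0.08 + 0.08 + 0.07 + 0.01 = 0.25; P(X=3 | Y=2) = 0.07/0.25 = 0.28000.
P(Y=1) = 0.01 + 0.08 + 0.03 + 0.06 + 0.09 = 0.27; P(X=3 | Y=1) = 0.06/0.27 = 0.22222.
Difference = 0.0578.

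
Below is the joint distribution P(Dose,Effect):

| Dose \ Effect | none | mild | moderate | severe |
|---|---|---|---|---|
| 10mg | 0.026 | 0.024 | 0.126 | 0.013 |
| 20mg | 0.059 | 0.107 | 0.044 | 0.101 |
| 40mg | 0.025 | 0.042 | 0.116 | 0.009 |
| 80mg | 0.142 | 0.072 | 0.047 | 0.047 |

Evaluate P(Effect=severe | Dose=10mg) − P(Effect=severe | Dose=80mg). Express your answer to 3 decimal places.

P(Dose=10mg) = 0.026 + 0.024 + 0.126 + 0.013 = 0.189; P(Effect=severe | Dose=10mg) = 0.013/0.189 = 0.0688.
P(Dose=80mg) = 0.142 + 0.072 + 0.047 + 0.047 = 0.308; P(Effect=severe | Dose=80mg) = 0.047/0.308 = 0.1526.
Difference = -0.084.

-0.084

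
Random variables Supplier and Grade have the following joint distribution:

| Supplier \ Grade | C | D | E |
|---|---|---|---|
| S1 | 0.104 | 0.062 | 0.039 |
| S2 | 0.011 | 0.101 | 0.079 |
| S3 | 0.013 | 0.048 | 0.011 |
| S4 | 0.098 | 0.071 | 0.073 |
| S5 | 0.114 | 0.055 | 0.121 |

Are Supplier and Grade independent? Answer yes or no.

P(Supplier=S2) = 0.191 and P(Grade=C) = 0.340, so their product is 0.06494, but P(Supplier=S2, Grade=C) = 0.011. Since these differ, Supplier and Grade are not independent.

no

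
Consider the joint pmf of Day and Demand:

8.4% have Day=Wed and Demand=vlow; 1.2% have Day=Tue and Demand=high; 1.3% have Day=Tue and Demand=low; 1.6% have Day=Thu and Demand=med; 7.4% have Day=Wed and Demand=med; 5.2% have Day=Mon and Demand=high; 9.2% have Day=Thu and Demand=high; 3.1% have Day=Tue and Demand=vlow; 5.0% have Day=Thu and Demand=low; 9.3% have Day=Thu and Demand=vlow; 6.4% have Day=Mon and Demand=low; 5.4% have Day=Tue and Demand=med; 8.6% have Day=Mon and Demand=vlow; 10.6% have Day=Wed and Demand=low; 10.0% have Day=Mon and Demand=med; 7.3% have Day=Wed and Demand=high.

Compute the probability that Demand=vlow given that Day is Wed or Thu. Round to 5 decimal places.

P(Day=Wed) = 0.084 + 0.106 + 0.074 + 0.073 = 0.337.
P(Day=Thu) = 0.093 + 0.050 + 0.016 + 0.092 = 0.251.
P(Day ∈ {Wed, Thu}) = 0.337 + 0.251 = 0.588; P(Demand=vlow, Day ∈ {Wed, Thu}) = 0.084 + 0.093 = 0.177.
P(Demand=vlow | Day ∈ {Wed, Thu}) = 0.177/0.588 = 0.30102.

0.30102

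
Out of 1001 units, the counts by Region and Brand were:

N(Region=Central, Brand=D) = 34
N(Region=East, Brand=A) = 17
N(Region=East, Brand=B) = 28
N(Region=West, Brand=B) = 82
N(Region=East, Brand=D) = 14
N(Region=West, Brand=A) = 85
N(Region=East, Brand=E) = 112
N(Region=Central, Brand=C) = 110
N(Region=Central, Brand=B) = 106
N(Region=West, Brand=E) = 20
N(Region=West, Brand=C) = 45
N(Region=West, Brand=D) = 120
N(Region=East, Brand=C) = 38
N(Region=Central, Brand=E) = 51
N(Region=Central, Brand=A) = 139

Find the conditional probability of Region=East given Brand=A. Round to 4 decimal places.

Total with Brand=A: 17 + 85 + 139 = 241.
P(Region=East | Brand=A) = 17/241 = 0.0705.

0.0705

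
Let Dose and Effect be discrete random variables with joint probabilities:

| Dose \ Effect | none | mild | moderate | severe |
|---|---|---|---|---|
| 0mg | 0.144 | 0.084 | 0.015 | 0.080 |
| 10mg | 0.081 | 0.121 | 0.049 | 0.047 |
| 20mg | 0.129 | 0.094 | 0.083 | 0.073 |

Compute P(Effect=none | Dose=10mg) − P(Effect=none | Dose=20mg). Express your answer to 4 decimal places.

-0.0686

P(Dose=10mg) = 0.081 + 0.121 + 0.049 + 0.047 = 0.298; P(Effect=none | Dose=10mg) = 0.081/0.298 = 0.27181.
P(Dose=20mg) = 0.129 + 0.094 + 0.083 + 0.073 = 0.379; P(Effect=none | Dose=20mg) = 0.129/0.379 = 0.34037.
Difference = -0.0686.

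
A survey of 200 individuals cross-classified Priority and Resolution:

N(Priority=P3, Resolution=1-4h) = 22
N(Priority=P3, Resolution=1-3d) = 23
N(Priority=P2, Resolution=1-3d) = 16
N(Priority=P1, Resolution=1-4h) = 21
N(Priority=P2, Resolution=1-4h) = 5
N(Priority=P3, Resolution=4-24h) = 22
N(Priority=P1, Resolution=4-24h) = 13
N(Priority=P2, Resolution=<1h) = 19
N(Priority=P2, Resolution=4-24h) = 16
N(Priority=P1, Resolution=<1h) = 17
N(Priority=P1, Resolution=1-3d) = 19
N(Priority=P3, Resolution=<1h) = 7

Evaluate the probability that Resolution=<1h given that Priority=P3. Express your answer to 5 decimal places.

Total with Priority=P3: 7 + 22 + 22 + 23 = 74.
P(Resolution=<1h | Priority=P3) = 7/74 = 0.09459.

0.09459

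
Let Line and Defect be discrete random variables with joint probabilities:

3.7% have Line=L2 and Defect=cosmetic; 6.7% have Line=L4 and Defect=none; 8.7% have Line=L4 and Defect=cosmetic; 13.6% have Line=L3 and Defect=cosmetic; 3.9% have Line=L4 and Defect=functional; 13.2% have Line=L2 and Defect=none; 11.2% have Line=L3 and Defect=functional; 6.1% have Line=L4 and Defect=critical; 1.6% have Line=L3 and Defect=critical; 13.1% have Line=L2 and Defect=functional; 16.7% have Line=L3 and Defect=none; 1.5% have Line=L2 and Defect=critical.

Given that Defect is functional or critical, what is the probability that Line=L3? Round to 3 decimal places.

0.342

P(Defect=functional) = 0.131 + 0.112 + 0.039 = 0.282.
P(Defect=critical) = 0.015 + 0.016 + 0.061 = 0.092.
P(Defect ∈ {functional, critical}) = 0.282 + 0.092 = 0.374; P(Line=L3, Defect ∈ {functional, critical}) = 0.112 + 0.016 = 0.128.
P(Line=L3 | Defect ∈ {functional, critical}) = 0.128/0.374 = 0.342.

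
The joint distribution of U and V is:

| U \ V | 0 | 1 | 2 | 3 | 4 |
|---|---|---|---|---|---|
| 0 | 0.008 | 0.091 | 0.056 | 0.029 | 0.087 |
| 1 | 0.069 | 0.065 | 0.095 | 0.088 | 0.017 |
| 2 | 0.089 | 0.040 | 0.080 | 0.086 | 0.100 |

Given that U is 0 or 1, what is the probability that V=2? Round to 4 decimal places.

P(U=0) = 0.008 + 0.091 + 0.056 + 0.029 + 0.087 = 0.271.
P(U=1) = 0.069 + 0.065 + 0.095 + 0.088 + 0.017 = 0.334.
P(U ∈ {0, 1}) = 0.271 + 0.334 = 0.605; P(V=2, U ∈ {0, 1}) = 0.056 + 0.095 = 0.151.
P(V=2 | U ∈ {0, 1}) = 0.151/0.605 = 0.2496.

0.2496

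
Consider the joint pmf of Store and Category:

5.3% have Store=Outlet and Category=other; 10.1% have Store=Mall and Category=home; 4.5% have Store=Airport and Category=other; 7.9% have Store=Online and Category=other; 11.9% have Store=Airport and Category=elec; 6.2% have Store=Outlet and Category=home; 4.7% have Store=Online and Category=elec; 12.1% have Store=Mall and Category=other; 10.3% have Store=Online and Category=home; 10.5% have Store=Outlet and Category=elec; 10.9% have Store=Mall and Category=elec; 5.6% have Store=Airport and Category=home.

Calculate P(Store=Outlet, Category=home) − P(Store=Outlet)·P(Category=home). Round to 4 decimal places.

-0.0088

P(Store=Outlet) = 0.105 + 0.062 + 0.053 = 0.220.
P(Category=home) = 0.101 + 0.056 + 0.062 + 0.103 = 0.322.
P(Store=Outlet, Category=home) − P(Store=Outlet)P(Category=home) = 0.062 − 0.220×0.322 = -0.0088.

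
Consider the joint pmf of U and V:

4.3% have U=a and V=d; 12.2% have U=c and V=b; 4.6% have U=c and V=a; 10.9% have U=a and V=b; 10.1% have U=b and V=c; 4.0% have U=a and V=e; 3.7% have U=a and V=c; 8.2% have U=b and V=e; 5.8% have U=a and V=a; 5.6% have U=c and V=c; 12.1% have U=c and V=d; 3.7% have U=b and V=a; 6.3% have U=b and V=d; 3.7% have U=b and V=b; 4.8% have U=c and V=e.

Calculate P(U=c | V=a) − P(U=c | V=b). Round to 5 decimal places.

-0.12898

P(V=a) = 0.058 + 0.037 + 0.046 = 0.141; P(U=c | V=a) = 0.046/0.141 = 0.326241.
P(V=b) = 0.109 + 0.037 + 0.122 = 0.268; P(U=c | V=b) = 0.122/0.268 = 0.455224.
Difference = -0.12898.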